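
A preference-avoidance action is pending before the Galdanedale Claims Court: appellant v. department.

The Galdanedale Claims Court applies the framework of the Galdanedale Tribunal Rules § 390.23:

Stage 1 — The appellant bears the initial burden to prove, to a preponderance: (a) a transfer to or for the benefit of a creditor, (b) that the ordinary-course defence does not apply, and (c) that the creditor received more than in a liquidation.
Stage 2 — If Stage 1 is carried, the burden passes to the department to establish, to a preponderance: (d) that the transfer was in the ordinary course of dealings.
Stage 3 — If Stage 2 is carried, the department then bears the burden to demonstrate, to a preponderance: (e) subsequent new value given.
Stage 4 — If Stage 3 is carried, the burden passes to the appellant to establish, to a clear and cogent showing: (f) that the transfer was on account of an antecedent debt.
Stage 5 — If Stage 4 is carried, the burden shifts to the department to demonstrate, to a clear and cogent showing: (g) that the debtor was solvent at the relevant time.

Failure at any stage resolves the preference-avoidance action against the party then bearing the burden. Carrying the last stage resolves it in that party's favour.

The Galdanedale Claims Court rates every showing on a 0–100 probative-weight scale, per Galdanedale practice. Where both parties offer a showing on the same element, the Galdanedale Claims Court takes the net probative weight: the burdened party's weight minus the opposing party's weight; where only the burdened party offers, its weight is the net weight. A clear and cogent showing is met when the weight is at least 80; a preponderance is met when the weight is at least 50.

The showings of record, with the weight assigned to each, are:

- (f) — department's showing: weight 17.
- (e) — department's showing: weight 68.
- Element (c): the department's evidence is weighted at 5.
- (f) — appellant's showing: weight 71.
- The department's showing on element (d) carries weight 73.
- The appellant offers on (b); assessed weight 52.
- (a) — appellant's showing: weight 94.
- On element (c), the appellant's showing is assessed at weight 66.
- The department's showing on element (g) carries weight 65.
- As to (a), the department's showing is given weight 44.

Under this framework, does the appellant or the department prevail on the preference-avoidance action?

Stage 1 (appellant, a preponderance, weight is at least 50): (a) net 94−44=50 ≥ 50 — meets; (b) 52 ≥ 50 — meets; (c) net 66−5=61 ≥ 50 — meets.
  Stage 1 carried; the burden shifts to the department.
Stage 2 (department, a preponderance, weight is at least 50): (d) 73 ≥ 50 — meets.
  Stage 2 is satisfied; the department continues to bear the burden.
Stage 3 (department, a preponderance, weight is at least 50): (e) 68 ≥ 50 — meets.
  Stage 3 is satisfied; the onus moves to the appellant.
Stage 4 (appellant, a clear and cogent showing, weight is at least 80): (f) net 71−17=54 < 80 — fails.
  Not every element is met, so the appellant fails to carry Stage 4.
The department prevails.

department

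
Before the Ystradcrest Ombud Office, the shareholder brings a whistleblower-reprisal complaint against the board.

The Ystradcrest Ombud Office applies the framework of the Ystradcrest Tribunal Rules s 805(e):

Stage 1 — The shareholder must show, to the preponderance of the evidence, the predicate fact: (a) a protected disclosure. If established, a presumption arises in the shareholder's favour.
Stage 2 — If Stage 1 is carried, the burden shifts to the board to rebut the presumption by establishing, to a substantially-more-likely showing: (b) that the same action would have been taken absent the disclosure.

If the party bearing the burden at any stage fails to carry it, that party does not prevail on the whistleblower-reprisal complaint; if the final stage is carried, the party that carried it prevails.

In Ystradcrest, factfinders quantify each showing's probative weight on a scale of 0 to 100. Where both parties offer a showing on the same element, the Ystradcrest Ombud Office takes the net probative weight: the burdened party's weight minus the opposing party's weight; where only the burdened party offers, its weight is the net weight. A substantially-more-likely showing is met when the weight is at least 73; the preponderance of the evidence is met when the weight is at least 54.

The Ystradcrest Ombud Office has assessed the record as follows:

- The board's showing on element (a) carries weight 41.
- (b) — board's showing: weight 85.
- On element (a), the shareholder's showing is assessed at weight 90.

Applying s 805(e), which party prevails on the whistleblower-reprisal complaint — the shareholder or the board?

board

Stage 1 — burden on shareholder; standard: the preponderance of the evidence (weight is at least 54).
    (a): 90 − 41 = 49 < 54 [not met]
  Stage 1 not carried; the shareholder fails its burden.
The analysis ends at Stage 1; the board prevails.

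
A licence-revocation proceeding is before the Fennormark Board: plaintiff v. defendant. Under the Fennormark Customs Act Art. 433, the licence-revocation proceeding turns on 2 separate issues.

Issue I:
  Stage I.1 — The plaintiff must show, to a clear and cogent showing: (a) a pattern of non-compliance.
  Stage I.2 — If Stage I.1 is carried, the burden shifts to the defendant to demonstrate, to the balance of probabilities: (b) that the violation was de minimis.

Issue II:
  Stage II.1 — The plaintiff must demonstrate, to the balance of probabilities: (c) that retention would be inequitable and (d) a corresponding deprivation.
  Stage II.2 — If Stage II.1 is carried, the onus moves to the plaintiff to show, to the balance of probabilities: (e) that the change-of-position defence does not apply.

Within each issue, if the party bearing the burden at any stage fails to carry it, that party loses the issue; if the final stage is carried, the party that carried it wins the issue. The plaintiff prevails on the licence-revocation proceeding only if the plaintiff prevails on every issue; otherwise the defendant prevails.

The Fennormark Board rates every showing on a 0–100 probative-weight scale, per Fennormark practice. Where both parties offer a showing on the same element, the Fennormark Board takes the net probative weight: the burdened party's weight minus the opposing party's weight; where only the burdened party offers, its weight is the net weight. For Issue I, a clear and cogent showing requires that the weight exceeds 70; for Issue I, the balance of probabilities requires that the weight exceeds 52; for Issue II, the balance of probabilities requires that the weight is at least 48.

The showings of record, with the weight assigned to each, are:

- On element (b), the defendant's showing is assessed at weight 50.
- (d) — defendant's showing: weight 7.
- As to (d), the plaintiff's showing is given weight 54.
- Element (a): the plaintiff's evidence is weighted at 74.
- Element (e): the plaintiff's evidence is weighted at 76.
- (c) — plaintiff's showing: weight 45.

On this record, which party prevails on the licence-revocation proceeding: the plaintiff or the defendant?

defendant

— Issue I —
Stage I.1 (plaintiff, a clear and cogent showing, weight exceeds 70): (a) 74 > 70 — meets.
  Stage I.1 is satisfied; the onus moves to the defendant.
Stage I.2 (defendant, the balance of probabilities, weight exceeds 52): (b) 50 ≤ 52 — fails.
  Not every element is met, so the defendant fails to carry Stage I.2.
The plaintiff prevails on this issue.
— Issue II —
At Stage II.1 the plaintiff must meet the balance of probabilities (weight is at least 48): on (c) the weight is 45, < 48, so (c) does not meet the standard; on (d) the weight is 54 less the opposing 7 gives net 47, < 48, so (d) does not meet the standard.
  Not every element is met, so the plaintiff fails to carry Stage II.1.
The analysis ends at Stage II.1; the defendant prevails on this issue.
Per-issue: Issue I → plaintiff; Issue II → defendant. The plaintiff must prevail on every issue; overall, the defendant prevails.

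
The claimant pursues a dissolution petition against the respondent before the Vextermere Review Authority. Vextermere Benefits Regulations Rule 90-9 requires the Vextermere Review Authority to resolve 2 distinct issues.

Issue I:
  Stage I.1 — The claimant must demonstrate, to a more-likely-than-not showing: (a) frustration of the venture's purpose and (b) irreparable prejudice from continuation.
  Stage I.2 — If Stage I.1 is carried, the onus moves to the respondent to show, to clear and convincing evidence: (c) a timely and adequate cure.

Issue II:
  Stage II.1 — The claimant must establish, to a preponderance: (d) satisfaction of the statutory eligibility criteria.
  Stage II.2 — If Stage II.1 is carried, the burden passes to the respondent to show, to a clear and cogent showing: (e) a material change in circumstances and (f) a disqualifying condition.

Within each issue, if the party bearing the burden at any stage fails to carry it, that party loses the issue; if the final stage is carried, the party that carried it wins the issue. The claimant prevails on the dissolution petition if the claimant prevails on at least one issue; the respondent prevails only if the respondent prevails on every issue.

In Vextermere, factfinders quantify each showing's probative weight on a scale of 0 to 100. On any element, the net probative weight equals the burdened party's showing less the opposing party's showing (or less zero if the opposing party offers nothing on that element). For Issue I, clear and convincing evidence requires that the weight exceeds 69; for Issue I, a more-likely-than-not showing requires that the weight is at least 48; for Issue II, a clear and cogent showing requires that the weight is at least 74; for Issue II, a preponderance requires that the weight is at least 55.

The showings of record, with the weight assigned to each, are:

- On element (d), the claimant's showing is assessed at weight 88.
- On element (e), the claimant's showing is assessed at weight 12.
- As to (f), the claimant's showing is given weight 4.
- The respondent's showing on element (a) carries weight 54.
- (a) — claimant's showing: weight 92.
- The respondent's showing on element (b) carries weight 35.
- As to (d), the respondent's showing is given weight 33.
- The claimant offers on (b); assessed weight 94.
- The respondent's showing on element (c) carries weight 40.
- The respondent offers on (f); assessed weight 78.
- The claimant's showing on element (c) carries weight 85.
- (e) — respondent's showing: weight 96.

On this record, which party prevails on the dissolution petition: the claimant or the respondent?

— Issue I —
Stage I.1 — burden on claimant; standard: a more-likely-than-not showing (weight is at least 48).
    (a): 92 − 54 = 38 < 48 [not met]
    (b): 94 − 35 = 59 ≥ 48 [met]
  Not every element is met, so the claimant fails to carry Stage I.1.
The analysis ends at Stage I.1; the respondent prevails on this issue.
— Issue II —
Stage II.1 (claimant, a preponderance, weight is at least 55): (d) net 88−33=55 ≥ 55 — meets.
  Stage II.1 is satisfied; the onus moves to the respondent.
Stage II.2 (respondent, a clear and cogent showing, weight is at least 74): (e) net 96−12=84 ≥ 74 — meets; (f) net 78−4=74 ≥ 74 — meets.
  Stage II.2 carried; the final stage is satisfied.
Every stage carried; the respondent prevails on this issue.
Per-issue: Issue I → respondent; Issue II → respondent. The claimant must prevail on at least one issue; overall, the respondent prevails.

respondent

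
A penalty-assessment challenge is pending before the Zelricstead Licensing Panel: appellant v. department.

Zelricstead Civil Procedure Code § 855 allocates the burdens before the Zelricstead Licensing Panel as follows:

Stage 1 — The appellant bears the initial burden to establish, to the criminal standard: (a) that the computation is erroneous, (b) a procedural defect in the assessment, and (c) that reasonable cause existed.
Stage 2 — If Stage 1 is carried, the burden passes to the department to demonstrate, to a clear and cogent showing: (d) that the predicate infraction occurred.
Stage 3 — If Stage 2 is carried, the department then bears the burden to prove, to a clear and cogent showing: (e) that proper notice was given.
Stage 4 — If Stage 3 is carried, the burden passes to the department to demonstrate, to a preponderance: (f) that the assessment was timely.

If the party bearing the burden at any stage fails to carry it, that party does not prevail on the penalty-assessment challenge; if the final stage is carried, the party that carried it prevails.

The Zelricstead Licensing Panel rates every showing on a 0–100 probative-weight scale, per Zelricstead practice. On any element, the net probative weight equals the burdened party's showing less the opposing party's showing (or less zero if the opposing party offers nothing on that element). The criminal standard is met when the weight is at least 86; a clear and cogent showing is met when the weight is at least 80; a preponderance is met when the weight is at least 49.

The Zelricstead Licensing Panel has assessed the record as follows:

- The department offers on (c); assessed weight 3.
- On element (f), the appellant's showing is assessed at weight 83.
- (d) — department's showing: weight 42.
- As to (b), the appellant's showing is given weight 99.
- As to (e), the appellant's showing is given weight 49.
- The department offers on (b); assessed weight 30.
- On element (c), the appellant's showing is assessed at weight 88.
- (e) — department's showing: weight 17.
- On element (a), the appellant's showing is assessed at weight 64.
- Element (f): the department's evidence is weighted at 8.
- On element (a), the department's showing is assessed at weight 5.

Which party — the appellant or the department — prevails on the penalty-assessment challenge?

department

At Stage 1 the appellant must meet the criminal standard (weight is at least 86): on (a) the weight is 64 less the opposing 5 gives net 59, < 86, so (a) does not meet the standard; on (b) the weight is 99 less the opposing 30 gives net 69, which does not reach 86, so (b) does not meet the standard; on (c) the weight is 88 less the opposing 3 gives net 85, < 86, so (c) does not meet the standard.
  Stage 1 not carried; the appellant fails its burden.
The department prevails.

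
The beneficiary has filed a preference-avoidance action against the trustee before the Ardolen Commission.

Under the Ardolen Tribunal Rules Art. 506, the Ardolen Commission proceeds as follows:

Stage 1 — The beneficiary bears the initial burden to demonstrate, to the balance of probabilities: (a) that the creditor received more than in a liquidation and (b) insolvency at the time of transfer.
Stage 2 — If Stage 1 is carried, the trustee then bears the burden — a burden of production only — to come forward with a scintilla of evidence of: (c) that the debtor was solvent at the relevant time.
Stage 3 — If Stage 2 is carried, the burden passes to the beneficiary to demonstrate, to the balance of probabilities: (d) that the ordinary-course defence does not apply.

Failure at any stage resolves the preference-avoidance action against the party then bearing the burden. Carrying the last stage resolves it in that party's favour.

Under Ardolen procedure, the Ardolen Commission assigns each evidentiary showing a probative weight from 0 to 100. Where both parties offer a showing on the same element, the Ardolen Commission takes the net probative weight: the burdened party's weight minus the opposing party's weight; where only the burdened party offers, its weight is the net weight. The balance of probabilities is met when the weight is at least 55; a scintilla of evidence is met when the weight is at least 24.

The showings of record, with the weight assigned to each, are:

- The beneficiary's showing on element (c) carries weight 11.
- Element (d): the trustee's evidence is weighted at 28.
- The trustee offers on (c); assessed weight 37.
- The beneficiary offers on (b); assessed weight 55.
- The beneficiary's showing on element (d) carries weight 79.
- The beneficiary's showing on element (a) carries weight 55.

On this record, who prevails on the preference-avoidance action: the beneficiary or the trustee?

Stage 1 (beneficiary, the balance of probabilities, weight is at least 55): (a) 55 ≥ 55 — meets; (b) 55 ≥ 55 — meets.
  The beneficiary carries Stage 1; the trustee now bears the burden.
Stage 2 (trustee, a scintilla of evidence, weight is at least 24): (c) net 37−11=26 ≥ 24 — meets.
  All elements met. The burden passes to the beneficiary.
Stage 3 (beneficiary, the balance of probabilities, weight is at least 55): (d) net 79−28=51 < 55 — fails.
  The beneficiary does not carry Stage 3.
The trustee prevails.

trustee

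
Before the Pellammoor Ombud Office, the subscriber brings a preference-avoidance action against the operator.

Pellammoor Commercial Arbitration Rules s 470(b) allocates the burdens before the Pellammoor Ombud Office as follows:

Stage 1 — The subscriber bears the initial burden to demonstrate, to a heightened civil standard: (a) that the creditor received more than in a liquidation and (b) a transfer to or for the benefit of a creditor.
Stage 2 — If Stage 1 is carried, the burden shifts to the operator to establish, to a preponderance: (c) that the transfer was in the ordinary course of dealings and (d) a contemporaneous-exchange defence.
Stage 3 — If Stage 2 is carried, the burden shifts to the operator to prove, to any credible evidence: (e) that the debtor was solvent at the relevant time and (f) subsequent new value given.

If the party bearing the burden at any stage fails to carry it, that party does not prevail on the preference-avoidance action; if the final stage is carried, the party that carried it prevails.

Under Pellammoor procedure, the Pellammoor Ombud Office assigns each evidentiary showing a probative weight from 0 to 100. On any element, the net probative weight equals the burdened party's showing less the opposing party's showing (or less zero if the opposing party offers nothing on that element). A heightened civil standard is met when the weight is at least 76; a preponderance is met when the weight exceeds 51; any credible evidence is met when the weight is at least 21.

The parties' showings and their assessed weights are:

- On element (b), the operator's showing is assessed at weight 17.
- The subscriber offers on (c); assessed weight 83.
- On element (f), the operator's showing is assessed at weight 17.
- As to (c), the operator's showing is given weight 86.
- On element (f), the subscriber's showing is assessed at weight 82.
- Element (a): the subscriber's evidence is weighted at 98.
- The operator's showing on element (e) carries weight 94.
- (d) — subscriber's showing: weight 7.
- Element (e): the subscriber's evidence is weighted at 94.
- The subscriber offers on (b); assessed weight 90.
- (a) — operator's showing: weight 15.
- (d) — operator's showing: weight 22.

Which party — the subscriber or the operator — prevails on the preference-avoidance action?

operator

Stage 1 — burden on subscriber; standard: a heightened civil standard (weight is at least 76).
    (a): 98 − 15 = 83 ≥ 76 [met]
    (b): 90 − 17 = 73 < 76 [not met]
  Not every element is met, so the subscriber fails to carry Stage 1.
So the operator prevails.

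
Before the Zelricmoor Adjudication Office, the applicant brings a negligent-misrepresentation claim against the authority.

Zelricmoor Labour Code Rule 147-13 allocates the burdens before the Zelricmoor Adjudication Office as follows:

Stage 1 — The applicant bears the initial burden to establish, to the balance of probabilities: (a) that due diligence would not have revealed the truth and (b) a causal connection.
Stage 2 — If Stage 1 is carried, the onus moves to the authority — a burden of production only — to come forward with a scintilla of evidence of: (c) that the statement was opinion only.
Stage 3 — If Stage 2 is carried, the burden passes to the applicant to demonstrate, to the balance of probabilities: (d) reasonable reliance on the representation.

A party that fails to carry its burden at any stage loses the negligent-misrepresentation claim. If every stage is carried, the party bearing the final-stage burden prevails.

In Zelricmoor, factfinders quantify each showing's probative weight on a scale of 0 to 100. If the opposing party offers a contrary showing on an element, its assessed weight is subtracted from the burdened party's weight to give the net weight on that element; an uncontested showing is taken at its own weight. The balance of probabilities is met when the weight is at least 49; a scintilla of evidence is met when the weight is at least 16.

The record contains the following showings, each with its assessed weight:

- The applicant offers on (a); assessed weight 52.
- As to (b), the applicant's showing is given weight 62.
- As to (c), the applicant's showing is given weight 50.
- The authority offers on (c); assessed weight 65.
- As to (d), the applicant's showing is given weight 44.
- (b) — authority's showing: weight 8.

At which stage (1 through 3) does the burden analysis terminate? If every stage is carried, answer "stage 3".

stage 2

Stage 1 (applicant, the balance of probabilities, weight is at least 49): (a) 52 ≥ 49 — meets; (b) net 62−8=54 ≥ 49 — meets.
  All elements met. The burden passes to the authority.
Stage 2 (authority, a scintilla of evidence, weight is at least 16): (c) net 65−50=15 < 16 — fails.
  Not every element is met, so the authority fails to carry Stage 2.
So the applicant prevails.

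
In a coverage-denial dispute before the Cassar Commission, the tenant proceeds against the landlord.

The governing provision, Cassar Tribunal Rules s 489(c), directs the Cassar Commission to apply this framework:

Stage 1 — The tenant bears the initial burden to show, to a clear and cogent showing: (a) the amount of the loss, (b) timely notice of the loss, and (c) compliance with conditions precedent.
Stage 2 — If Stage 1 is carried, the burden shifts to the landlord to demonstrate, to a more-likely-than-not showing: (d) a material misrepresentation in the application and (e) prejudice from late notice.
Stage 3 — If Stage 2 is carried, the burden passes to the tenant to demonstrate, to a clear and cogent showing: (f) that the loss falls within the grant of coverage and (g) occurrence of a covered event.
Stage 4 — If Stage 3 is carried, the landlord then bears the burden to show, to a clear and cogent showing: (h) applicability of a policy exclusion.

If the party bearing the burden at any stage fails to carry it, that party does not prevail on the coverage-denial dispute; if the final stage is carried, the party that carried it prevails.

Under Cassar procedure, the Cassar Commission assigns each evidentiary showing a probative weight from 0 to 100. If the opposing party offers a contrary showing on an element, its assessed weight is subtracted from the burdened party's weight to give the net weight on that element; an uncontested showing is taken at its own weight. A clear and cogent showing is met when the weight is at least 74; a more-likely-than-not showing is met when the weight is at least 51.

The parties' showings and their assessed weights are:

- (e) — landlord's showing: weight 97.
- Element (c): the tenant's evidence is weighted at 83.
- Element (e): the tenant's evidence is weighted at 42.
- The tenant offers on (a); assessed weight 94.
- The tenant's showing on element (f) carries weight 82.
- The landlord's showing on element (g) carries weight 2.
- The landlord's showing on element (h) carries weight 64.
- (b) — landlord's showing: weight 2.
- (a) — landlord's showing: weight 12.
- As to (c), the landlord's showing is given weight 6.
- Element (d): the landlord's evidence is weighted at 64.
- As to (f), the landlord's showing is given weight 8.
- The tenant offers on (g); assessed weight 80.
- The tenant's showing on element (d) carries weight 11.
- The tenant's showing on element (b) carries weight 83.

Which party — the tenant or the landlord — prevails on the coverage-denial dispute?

Stage 1 — burden on tenant; standard: a clear and cogent showing (weight is at least 74).
    (a): 94 − 12 = 82 ≥ 74 [met]
    (b): 83 − 2 = 81 ≥ 74 [met]
    (c): 83 − 6 = 77 ≥ 74 [met]
  Stage 1 carried; the burden shifts to the landlord.
Stage 2 — burden on landlord; standard: a more-likely-than-not showing (weight is at least 51).
    (d): 64 − 11 = 53 ≥ 51 [met]
    (e): 97 − 42 = 55 ≥ 51 [met]
  All elements met. The burden passes to the tenant.
Stage 3 — burden on tenant; standard: a clear and cogent showing (weight is at least 74).
    (f): 82 − 8 = 74 ≥ 74 [met]
    (g): 80 − 2 = 78 ≥ 74 [met]
  The tenant carries Stage 3; the landlord now bears the burden.
Stage 4 — burden on landlord; standard: a clear and cogent showing (weight is at least 74).
    (h): 64 < 74 [not met]
  The landlord does not carry Stage 4.
The analysis ends at Stage 4; the tenant prevails.

tenant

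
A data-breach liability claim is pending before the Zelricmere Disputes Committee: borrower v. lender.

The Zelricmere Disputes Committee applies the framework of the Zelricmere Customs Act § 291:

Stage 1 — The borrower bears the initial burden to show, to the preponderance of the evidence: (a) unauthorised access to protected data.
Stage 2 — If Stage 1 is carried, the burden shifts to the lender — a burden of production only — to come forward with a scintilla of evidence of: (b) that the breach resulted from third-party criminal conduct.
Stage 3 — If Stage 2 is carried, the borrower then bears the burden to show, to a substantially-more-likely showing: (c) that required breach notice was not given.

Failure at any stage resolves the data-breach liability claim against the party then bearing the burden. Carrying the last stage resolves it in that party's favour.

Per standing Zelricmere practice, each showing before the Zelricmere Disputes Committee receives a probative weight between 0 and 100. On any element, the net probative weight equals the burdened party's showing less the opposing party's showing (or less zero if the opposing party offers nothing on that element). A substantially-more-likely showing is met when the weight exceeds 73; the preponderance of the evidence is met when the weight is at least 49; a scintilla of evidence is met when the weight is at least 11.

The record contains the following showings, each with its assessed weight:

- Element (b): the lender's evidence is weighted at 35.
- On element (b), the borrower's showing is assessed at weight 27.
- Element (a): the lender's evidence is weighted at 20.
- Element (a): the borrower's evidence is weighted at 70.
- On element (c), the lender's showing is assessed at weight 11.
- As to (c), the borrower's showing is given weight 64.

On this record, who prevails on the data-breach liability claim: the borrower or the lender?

Stage 1 — burden on borrower; standard: the preponderance of the evidence (weight is at least 49).
    (a): 70 − 20 = 50 ≥ 49 [met]
  Stage 1 is satisfied; the onus moves to the lender.
Stage 2 — burden on lender; standard: a scintilla of evidence (weight is at least 11).
    (b): 35 − 27 = 8 < 11 [not met]
  The lender does not carry Stage 2.
So the borrower prevails.

borrower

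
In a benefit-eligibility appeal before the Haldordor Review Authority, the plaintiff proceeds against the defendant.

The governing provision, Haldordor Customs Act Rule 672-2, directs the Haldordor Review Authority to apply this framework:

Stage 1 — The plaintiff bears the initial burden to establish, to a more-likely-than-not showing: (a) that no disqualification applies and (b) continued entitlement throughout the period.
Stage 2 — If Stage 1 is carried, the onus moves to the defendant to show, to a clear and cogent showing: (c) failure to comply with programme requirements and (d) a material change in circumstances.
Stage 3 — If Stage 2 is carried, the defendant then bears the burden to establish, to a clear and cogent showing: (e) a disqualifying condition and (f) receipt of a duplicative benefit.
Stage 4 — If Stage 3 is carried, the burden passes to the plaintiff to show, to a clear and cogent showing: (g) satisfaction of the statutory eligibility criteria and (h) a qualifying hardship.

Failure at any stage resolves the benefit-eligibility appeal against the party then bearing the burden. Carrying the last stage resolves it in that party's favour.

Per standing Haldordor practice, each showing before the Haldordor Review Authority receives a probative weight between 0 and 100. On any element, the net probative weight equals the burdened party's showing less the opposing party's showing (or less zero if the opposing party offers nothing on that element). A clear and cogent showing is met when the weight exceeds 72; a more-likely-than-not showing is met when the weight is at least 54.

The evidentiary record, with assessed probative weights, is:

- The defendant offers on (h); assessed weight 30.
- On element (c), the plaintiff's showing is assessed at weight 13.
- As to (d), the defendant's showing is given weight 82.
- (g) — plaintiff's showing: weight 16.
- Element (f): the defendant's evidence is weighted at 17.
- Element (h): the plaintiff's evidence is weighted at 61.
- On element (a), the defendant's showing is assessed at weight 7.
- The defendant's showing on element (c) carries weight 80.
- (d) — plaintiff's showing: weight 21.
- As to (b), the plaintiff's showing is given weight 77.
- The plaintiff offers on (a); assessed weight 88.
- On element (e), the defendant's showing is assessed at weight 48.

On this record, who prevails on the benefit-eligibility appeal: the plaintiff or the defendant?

Stage 1 (plaintiff, a more-likely-than-not showing, weight is at least 54): (a) net 88−7=81 ≥ 54 — meets; (b) 77 ≥ 54 — meets.
  All elements met. The burden passes to the defendant.
Stage 2 (defendant, a clear and cogent showing, weight exceeds 72): (c) net 80−13=67 ≤ 72 — fails; (d) net 82−21=61 ≤ 72 — fails.
  The defendant does not carry Stage 2.
The plaintiff prevails.

plaintiff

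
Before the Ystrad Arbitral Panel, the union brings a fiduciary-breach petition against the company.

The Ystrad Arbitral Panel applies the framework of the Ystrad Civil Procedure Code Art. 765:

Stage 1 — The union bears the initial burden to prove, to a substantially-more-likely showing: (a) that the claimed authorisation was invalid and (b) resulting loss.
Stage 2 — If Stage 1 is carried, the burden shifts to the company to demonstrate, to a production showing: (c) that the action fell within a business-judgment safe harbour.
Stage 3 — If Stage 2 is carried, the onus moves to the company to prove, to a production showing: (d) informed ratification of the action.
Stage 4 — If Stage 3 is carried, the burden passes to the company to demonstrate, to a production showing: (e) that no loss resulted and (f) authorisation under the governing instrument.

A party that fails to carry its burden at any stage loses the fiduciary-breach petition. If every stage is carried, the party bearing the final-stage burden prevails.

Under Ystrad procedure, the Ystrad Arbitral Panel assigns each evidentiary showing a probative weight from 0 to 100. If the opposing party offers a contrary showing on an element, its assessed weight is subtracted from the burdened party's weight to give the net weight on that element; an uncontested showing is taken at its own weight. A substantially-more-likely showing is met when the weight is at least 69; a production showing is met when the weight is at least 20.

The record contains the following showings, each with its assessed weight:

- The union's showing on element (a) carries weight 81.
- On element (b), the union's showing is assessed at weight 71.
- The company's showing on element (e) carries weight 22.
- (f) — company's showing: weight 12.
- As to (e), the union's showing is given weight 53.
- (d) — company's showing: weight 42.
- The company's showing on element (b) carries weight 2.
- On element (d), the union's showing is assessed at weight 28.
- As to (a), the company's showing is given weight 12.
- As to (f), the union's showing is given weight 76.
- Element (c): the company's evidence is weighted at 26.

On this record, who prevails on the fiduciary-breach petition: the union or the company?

Stage 1 — burden on union; standard: a substantially-more-likely showing (weight is at least 69).
    (a): 81 − 12 = 69 ≥ 69 [met]
    (b): 71 − 2 = 69 ≥ 69 [met]
  The union carries Stage 1; the company now bears the burden.
Stage 2 — burden on company; standard: a production showing (weight is at least 20).
    (c): 26 ≥ 20 [met]
  Stage 2 carried; the burden remains with the company.
Stage 3 — burden on company; standard: a production showing (weight is at least 20).
    (d): 42 − 28 = 14 < 20 [not met]
  Stage 3 not carried; the company fails its burden.
So the union prevails.

union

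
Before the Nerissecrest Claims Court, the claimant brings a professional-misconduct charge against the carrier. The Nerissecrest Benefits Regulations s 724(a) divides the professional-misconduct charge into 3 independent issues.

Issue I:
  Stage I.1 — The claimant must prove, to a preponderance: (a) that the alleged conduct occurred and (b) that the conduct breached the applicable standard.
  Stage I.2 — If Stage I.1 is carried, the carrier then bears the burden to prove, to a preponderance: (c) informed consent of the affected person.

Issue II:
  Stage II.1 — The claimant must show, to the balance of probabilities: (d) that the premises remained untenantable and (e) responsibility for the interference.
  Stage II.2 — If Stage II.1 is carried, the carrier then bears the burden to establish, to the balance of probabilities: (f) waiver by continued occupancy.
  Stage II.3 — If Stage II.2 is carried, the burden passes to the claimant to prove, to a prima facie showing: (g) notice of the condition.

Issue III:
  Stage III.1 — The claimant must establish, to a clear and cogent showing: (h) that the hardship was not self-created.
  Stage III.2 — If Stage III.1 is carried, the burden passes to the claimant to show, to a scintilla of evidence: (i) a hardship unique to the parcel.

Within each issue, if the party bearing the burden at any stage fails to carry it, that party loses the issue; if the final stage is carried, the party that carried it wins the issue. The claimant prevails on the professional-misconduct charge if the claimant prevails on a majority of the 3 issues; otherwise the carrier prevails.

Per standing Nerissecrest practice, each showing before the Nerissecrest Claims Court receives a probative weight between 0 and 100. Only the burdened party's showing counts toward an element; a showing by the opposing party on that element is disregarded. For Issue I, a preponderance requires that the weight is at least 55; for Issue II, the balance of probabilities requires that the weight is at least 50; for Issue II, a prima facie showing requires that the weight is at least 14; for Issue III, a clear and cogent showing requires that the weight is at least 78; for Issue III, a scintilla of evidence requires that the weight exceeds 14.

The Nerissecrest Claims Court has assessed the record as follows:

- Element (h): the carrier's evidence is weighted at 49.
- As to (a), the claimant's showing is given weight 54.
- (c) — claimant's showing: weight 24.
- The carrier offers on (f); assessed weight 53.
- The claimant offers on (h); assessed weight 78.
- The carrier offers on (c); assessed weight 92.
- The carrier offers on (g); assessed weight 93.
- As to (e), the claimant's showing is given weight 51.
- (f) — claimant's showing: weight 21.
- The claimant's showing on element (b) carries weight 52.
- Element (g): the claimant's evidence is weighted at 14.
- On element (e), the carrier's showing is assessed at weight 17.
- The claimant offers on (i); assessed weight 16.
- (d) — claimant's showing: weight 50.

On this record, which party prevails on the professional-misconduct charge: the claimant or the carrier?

— Issue I —
At Stage I.1 the claimant must meet a preponderance (weight is at least 55): on (a) the weight is 54, < 55, so (a) does not meet the standard; on (b) the weight is 52, which does not reach 55, so (b) does not meet the standard.
  Not every element is met, so the claimant fails to carry Stage I.1.
The analysis ends at Stage I.1; the carrier prevails on this issue.
— Issue II —
Stage II.1 (claimant, the balance of probabilities, weight is at least 50): (d) 50 ≥ 50 — meets; (e) 51 (carrier's 17 disregarded) ≥ 50 — meets.
  Stage II.1 is satisfied; the onus moves to the carrier.
Stage II.2 (carrier, the balance of probabilities, weight is at least 50): (f) 53 (claimant's 21 disregarded) ≥ 50 — meets.
  The carrier carries Stage II.2; the claimant now bears the burden.
Stage II.3 (claimant, a prima facie showing, weight is at least 14): (g) 14 (carrier's 93 disregarded) ≥ 14 — meets.
  All elements met at the final stage.
With every stage satisfied, the claimant prevails on this issue.
— Issue III —
Stage III.1 — burden on claimant; standard: a clear and cogent showing (weight is at least 78).
    (h): 78 (carrier's 49 disregarded) ≥ 78 [met]
  Stage III.1 carried; the burden remains with the claimant.
Stage III.2 — burden on claimant; standard: a scintilla of evidence (weight exceeds 14).
    (i): 16 > 14 [met]
  Stage III.2 carried; the final stage is satisfied.
With every stage satisfied, the claimant prevails on this issue.
Per-issue: Issue I → carrier; Issue II → claimant; Issue III → claimant. The claimant must prevail on a majority of issues; overall, the claimant prevails.

claimant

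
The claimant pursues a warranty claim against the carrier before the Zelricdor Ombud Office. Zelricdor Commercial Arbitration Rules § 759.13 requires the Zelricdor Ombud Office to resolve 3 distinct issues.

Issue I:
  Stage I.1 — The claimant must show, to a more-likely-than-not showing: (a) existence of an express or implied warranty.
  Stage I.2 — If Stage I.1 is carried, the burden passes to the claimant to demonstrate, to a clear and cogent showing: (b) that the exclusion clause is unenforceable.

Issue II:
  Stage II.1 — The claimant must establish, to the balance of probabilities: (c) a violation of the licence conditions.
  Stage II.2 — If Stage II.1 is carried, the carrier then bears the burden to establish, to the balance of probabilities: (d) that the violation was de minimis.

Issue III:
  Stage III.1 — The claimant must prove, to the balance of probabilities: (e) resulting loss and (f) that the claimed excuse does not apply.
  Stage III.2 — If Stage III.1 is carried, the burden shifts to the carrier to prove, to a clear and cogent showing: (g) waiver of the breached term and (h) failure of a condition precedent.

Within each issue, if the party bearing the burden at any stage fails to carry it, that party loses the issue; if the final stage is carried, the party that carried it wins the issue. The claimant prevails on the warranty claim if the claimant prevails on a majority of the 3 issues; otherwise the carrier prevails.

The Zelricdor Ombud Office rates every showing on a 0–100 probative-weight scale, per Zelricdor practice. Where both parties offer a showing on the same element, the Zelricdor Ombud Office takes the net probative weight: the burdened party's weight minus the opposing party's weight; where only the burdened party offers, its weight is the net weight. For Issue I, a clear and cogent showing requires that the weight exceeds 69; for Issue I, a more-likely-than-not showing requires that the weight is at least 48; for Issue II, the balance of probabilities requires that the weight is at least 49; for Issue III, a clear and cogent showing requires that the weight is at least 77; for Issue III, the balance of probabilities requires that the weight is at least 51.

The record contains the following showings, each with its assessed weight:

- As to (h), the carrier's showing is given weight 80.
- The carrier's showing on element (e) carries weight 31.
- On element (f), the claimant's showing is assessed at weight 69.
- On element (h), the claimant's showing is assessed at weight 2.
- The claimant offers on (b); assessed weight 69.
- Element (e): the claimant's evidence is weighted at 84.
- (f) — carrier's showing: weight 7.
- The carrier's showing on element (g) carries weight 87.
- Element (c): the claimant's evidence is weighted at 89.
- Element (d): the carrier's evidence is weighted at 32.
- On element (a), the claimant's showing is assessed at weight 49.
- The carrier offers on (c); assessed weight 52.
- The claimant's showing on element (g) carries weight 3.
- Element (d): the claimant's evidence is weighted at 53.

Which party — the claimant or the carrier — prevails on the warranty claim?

— Issue I —
Stage I.1 — burden on claimant; standard: a more-likely-than-not showing (weight is at least 48).
    (a): 49 ≥ 48 [met]
  All elements met. The claimant retains the burden for Stage I.2.
Stage I.2 — burden on claimant; standard: a clear and cogent showing (weight exceeds 69).
    (b): 69 ≤ 69 [not met]
  The claimant does not carry Stage I.2.
The analysis ends at Stage I.2; the carrier prevails on this issue.
— Issue II —
Stage II.1 — burden on claimant; standard: the balance of probabilities (weight is at least 49).
    (c): 89 − 52 = 37 < 49 [not met]
  Not every element is met, so the claimant fails to carry Stage II.1.
The carrier prevails on this issue.
— Issue III —
Stage III.1 (claimant, the balance of probabilities, weight is at least 51): (e) net 84−31=53 ≥ 51 — meets; (f) net 69−7=62 ≥ 51 — meets.
  All elements met. The burden passes to the carrier.
Stage III.2 (carrier, a clear and cogent showing, weight is at least 77): (g) net 87−3=84 ≥ 77 — meets; (h) net 80−2=78 ≥ 77 — meets.
  The carrier carries the last stage.
With every stage satisfied, the carrier prevails on this issue.
Per-issue: Issue I → carrier; Issue II → carrier; Issue III → carrier. The claimant must prevail on a majority of issues; overall, the carrier prevails.

carrier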